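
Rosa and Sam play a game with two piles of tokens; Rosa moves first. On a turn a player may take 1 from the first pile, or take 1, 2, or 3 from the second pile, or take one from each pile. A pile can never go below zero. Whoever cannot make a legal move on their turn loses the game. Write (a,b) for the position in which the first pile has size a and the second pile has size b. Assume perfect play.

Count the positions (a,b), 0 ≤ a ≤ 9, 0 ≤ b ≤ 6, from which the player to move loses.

20

Positions with no move are L. A position that does have a move is losing for the player to move precisely when every available move leads to a winning position for the opponent. Fill in the labels:
Every move lowers a or b (never raises either), so fill the grid row by row in increasing a, and left to right within a row: each cell's successors are then already labelled.
      b=0  b=1  b=2  b=3  b=4  b=5  b=6
a=0:    L    W    W    W    L    W    W
a=1:    W    W    L    W    W    W    L
a=2:    L    W    W    W    L    W    W
a=3:    W    W    L    W    W    W    L
a=4:    L    W    W    W    L    W    W
a=5:    W    W    L    W    W    W    L
a=6:    L    W    W    W    L    W    W
a=7:    W    W    L    W    W    W    L
a=8:    L    W    W    W    L    W    W
a=9:    W    W    L    W    W    W    L
Cells with no legal move (terminal, hence L): (0,0).
The remaining L cells, each justified by listing all of its moves:
(0,4): only reaches (0,3)(W), (0,2)(W), (0,1)(W), all W → L
(1,2): only reaches (0,2)(W), (1,1)(W), (1,0)(W), (0,1)(W), all W → L
(1,6): only reaches (0,6)(W), (1,5)(W), (1,4)(W), (1,3)(W), (0,5)(W), all W → L
(2,0): only reaches (1,0)(W), which is W → L
(2,4): only reaches (1,4)(W), (2,3)(W), (2,2)(W), (2,1)(W), (1,3)(W), all W → L
(3,2): only reaches (2,2)(W), (3,1)(W), (3,0)(W), (2,1)(W), all W → L
(3,6): only reaches (2,6)(W), (3,5)(W), (3,4)(W), (3,3)(W), (2,5)(W), all W → L
(4,0): only reaches (3,0)(W), which is W → L
(4,4): only reaches (3,4)(W), (4,3)(W), (4,2)(W), (4,1)(W), (3,3)(W), all W → L
(5,2): only reaches (4,2)(W), (5,1)(W), (5,0)(W), (4,1)(W), all W → L
(5,6): only reaches (4,6)(W), (5,5)(W), (5,4)(W), (5,3)(W), (4,5)(W), all W → L
(6,0): only reaches (5,0)(W), which is W → L
(6,4): only reaches (5,4)(W), (6,3)(W), (6,2)(W), (6,1)(W), (5,3)(W), all W → L
(7,2): only reaches (6,2)(W), (7,1)(W), (7,0)(W), (6,1)(W), all W → L
(7,6): only reaches (6,6)(W), (7,5)(W), (7,4)(W), (7,3)(W), (6,5)(W), all W → L
(8,0): only reaches (7,0)(W), which is W → L
(8,4): only reaches (7,4)(W), (8,3)(W), (8,2)(W), (8,1)(W), (7,3)(W), all W → L
(9,2): only reaches (8,2)(W), (9,1)(W), (9,0)(W), (8,1)(W), all W → L
(9,6): only reaches (8,6)(W), (9,5)(W), (9,4)(W), (9,3)(W), (8,5)(W), all W → L
Every other cell has at least one move into one of the L cells above, so it is W.
L cells per row: a=0: 2, a=1: 2, a=2: 2, a=3: 2, a=4: 2, a=5: 2, a=6: 2, a=7: 2, a=8: 2, a=9: 2; total 20.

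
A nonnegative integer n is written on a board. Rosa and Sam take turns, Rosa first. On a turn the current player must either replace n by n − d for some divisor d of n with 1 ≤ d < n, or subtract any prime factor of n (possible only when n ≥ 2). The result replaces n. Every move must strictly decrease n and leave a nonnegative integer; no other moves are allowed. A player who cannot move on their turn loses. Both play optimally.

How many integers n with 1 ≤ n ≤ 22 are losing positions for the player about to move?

Compute win/loss labels from the base case upward. A position with no move is L. Any other position is W if it can reach an L in one move, else L.
n=0: no move → L
n=1: no move → L
n=2: W (go to 0, an L position)
n=3: W (go to 0, an L position)
n=4: L (options 2(W), 3(W) are all W)
n=5: W (go to 0, an L position)
n=6: W (go to 4, an L position)
n=7: W (go to 0, an L position)
n=8: W (go to 4, an L position)
n=9: L (options 6(W), 8(W) are all W)
n=10: W (go to 9, an L position)
n=11: W (go to 0, an L position)
n=12: W (go to 9, an L position)
n=13: W (go to 0, an L position)
n=14: L (options 7(W), 12(W), 13(W) are all W)
n=15: W (go to 14, an L position)
n=16: W (go to 14, an L position)
n=17: W (go to 0, an L position)
n=18: W (go to 9, an L position)
n=19: W (go to 0, an L position)
n=20: L (options 10(W), 15(W), 16(W), 18(W), 19(W) are all W)
n=21: W (go to 14, an L position)
n=22: W (go to 20, an L position)
L entries with 1 ≤ n ≤ 22 (n=0 is outside the asked range and is not counted): n = 1, 4, 9, 14, 20; that makes 5.

5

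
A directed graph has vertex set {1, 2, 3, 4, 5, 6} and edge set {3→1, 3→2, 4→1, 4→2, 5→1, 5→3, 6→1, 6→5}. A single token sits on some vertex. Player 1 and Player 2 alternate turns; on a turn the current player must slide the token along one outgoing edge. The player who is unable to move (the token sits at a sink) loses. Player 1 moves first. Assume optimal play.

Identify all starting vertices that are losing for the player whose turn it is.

Label each position W (a win for the player to move) or L (a loss). A position with no legal move is L; any other position is W exactly when some move reaches an L, and L when every move reaches a W.
Every edge goes from a vertex to one that appears earlier in the order 1, 2, 3, 4, 5, 6, so processing vertices in that order labels each vertex after all of its successors.
1: no outgoing edge → L
2: no outgoing edge → L
3: can move to 2, which is L ⇒ W
4: can move to 2, which is L ⇒ W
5: can move to 1, which is L ⇒ W
6: can move to 1, which is L ⇒ W
Reading off the rows marked L gives the requested list; there are 2 such vertices.

1, 2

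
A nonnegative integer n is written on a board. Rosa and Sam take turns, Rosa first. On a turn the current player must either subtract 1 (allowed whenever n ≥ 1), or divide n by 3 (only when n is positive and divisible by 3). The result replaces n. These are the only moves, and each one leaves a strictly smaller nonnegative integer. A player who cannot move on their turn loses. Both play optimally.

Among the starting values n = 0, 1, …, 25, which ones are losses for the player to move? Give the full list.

0, 2, 4, 7, 9, 11, 13, 15, 17, 19, 22, 24

Classify positions by backward induction: terminal positions (no move available) are L. From any other position, the mover wins iff some move reaches an L.
n=0: no move → L
n=1: reaches L-position 0 → W
n=2: only reaches 1(W), which is W → L
n=3: reaches L-position 2 → W
n=4: only reaches 3(W), which is W → L
n=5: reaches L-position 4 → W
n=6: reaches L-position 2 → W
n=7: only reaches 6(W), which is W → L
n=8: reaches L-position 7 → W
n=9: only reaches 3(W), 8(W), all W → L
n=10: reaches L-position 9 → W
n=11: only reaches 10(W), which is W → L
n=12: reaches L-position 4 → W
n=13: only reaches 12(W), which is W → L
n=14: reaches L-position 13 → W
n=15: only reaches 5(W), 14(W), all W → L
n=16: reaches L-position 15 → W
n=17: only reaches 16(W), which is W → L
n=18: reaches L-position 17 → W
n=19: only reaches 18(W), which is W → L
n=20: reaches L-position 19 → W
n=21: reaches L-position 7 → W
n=22: only reaches 21(W), which is W → L
n=23: reaches L-position 22 → W
n=24: only reaches 8(W), 23(W), all W → L
n=25: reaches L-position 24 → W
The losing starting values of n are exactly the entries labelled L in this table (12 of them).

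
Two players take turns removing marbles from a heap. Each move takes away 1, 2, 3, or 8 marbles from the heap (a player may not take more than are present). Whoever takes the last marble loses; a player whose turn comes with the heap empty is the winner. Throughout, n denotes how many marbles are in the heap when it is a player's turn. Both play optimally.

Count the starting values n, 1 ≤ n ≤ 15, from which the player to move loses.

Work bottom-up. With no move the player to move wins. Otherwise the position is W if at least one move leads to an L position for the opponent, and L if every move leads to a W.
n=0: no move; the opponent has just taken the last marble and therefore loses → W
n=1: the only move is to 0(W), a W ⇒ L
n=2: can move to 1, which is L ⇒ W
n=3: can move to 1, which is L ⇒ W
n=4: can move to 1, which is L ⇒ W
n=5: moves to 4(W), 3(W), 2(W); every one is W ⇒ L
n=6: can move to 5, which is L ⇒ W
n=7: can move to 5, which is L ⇒ W
n=8: can move to 5, which is L ⇒ W
n=9: can move to 1, which is L ⇒ W
n=10: moves to 9(W), 8(W), 7(W), 2(W); every one is W ⇒ L
n=11: can move to 10, which is L ⇒ W
n=12: can move to 10, which is L ⇒ W
n=13: can move to 10, which is L ⇒ W
n=14: moves to 13(W), 12(W), 11(W), 6(W); every one is W ⇒ L
n=15: can move to 14, which is L ⇒ W
L entries with 1 ≤ n ≤ 15 (the range starts at n=1): n = 1, 5, 10, 14; that makes 4.

4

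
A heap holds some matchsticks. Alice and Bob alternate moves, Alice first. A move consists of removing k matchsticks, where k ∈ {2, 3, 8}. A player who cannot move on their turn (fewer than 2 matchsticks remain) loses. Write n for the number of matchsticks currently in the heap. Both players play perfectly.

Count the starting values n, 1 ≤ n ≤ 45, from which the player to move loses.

Classify positions by backward induction: terminal positions (no move available) are L. From any other position, the mover wins iff some move reaches an L.
n=0: no move → L
n=1: no move → L
n=2: W (go to 0, an L position)
n=3: W (go to 1, an L position)
n=4: W (go to 1, an L position)
n=5: L (options 3(W), 2(W) are all W)
n=6: L (options 4(W), 3(W) are all W)
n=7: W (go to 5, an L position)
n=8: W (go to 6, an L position)
n=9: W (go to 6, an L position)
n=10: L (options 8(W), 7(W), 2(W) are all W)
n=11: L (options 9(W), 8(W), 3(W) are all W)
n=12: W (go to 10, an L position)
n=13: W (go to 11, an L position)
n=14: W (go to 11, an L position)
n=15: L (options 13(W), 12(W), 7(W) are all W)
n=16: L (options 14(W), 13(W), 8(W) are all W)
n=17: W (go to 15, an L position)
n=18: W (go to 16, an L position)
n=19: W (go to 16, an L position)
n=20: L (options 18(W), 17(W), 12(W) are all W)
n=21: L (options 19(W), 18(W), 13(W) are all W)
n=22: W (go to 20, an L position)
n=23: W (go to 21, an L position)
n=24: W (go to 21, an L position)
n=25: L (options 23(W), 22(W), 17(W) are all W)
n=26: L (options 24(W), 23(W), 18(W) are all W)
n=27: W (go to 25, an L position)
n=28: W (go to 26, an L position)
n=29: W (go to 26, an L position)
n=30: L (options 28(W), 27(W), 22(W) are all W)
n=31: L (options 29(W), 28(W), 23(W) are all W)
n=32: W (go to 30, an L position)
n=33: W (go to 31, an L position)
n=34: W (go to 31, an L position)
n=35: L (options 33(W), 32(W), 27(W) are all W)
n=36: L (options 34(W), 33(W), 28(W) are all W)
n=37: W (go to 35, an L position)
n=38: W (go to 36, an L position)
n=39: W (go to 36, an L position)
n=40: L (options 38(W), 37(W), 32(W) are all W)
n=41: L (options 39(W), 38(W), 33(W) are all W)
n=42: W (go to 40, an L position)
n=43: W (go to 41, an L position)
n=44: W (go to 41, an L position)
n=45: L (options 43(W), 42(W), 37(W) are all W)
L entries with 1 ≤ n ≤ 45 (n=0 is outside the asked range and is not counted): n = 1, 5, 6, 10, 11, 15, 16, 20, 21, 25, 26, 30, 31, 35, 36, 40, 41, 45; that makes 18.

18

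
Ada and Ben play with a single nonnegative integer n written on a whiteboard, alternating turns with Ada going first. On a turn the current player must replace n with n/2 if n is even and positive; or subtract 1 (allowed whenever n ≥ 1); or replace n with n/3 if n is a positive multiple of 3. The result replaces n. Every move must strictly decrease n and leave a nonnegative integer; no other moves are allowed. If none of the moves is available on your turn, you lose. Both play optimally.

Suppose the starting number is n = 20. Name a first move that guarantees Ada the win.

Positions with no move are L. A position that does have a move is losing for the player to move precisely when every available move leads to a winning position for the opponent. Fill in the labels:
n=0: no move → L
n=1: W (go to 0, an L position)
n=2: L (sole option 1(W) is W)
n=3: W (go to 2, an L position)
n=4: W (go to 2, an L position)
n=5: L (sole option 4(W) is W)
n=6: W (go to 2, an L position)
n=7: L (sole option 6(W) is W)
n=8: W (go to 7, an L position)
n=9: L (options 3(W), 8(W) are all W)
n=10: W (go to 5, an L position)
n=11: L (sole option 10(W) is W)
n=12: W (go to 11, an L position)
n=13: L (sole option 12(W) is W)
n=14: W (go to 7, an L position)
n=15: W (go to 5, an L position)
n=16: L (options 8(W), 15(W) are all W)
n=17: W (go to 16, an L position)
n=18: W (go to 9, an L position)
n=19: L (sole option 18(W) is W)
n=20: W (go to 19, an L position)
From 20, the L positions reachable in one move are: 19.

Move to 19.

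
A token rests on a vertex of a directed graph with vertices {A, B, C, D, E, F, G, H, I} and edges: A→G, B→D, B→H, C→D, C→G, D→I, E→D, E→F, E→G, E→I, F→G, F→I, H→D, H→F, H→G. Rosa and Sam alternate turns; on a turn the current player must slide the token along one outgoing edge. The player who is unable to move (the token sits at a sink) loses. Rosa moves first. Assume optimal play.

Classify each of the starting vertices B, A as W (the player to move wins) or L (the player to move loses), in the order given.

B: L, A: W

Label each position W (a win for the player to move) or L (a loss). A position with no legal move is L; any other position is W exactly when some move reaches an L, and L when every move reaches a W.
Every edge goes from a vertex to one that appears earlier in the order I, G, F, D, C, H, E, A, B, so processing vertices in that order labels each vertex after all of its successors.
I: no outgoing edge → L
G: no outgoing edge → L
F: reaches L-position G → W
D: reaches L-position I → W
C: reaches L-position G → W
H: reaches L-position G → W
E: reaches L-position G → W
A: reaches L-position G → W
B: only reaches H(W), D(W), all W → L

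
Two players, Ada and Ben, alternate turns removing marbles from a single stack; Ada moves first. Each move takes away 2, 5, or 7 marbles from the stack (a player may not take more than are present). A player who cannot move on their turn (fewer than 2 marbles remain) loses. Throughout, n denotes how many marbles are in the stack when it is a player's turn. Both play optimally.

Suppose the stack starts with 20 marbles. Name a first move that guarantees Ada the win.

Remove 7, leaving 13.

Build the W/L table. Terminal = L. A non-terminal position is W if it has a move to some L; otherwise it is L.
n=0: no move → L
n=1: no move → L
n=2: →0(L), so W
n=3: →1(L), so W
n=4: →2(W) only, which is W, so L
n=5: →0(L), so W
n=6: →4(L), so W
n=7: →0(L), so W
n=8: →1(L), so W
n=9: →4(L), so W
n=10: →8(W), 5(W), 3(W) — all W, so L
n=11: →4(L), so W
n=12: →10(L), so W
n=13: →11(W), 8(W), 6(W) — all W, so L
n=14: →12(W), 9(W), 7(W) — all W, so L
n=15: →13(L), so W
n=16: →14(L), so W
n=17: →10(L), so W
n=18: →13(L), so W
n=19: →14(L), so W
n=20: →13(L), so W
From 20, the L positions reachable in one move are: 13.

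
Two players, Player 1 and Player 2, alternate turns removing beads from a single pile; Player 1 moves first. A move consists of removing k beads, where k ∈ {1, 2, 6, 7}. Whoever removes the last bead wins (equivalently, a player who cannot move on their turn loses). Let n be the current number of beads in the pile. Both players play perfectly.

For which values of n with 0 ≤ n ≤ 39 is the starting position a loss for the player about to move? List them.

Classify positions by backward induction: terminal positions (no move available) are L. From any other position, the mover wins iff some move reaches an L.
n=0: no move → L
n=1: reaches L-position 0 → W
n=2: reaches L-position 0 → W
n=3: only reaches 2(W), 1(W), all W → L
n=4: reaches L-position 3 → W
n=5: reaches L-position 3 → W
n=6: reaches L-position 0 → W
n=7: reaches L-position 0 → W
n=8: only reaches 7(W), 6(W), 2(W), 1(W), all W → L
n=9: reaches L-position 8 → W
n=10: reaches L-position 8 → W
n=11: only reaches 10(W), 9(W), 5(W), 4(W), all W → L
n=12: reaches L-position 11 → W
n=13: reaches L-position 11 → W
n=14: reaches L-position 8 → W
n=15: reaches L-position 8 → W
n=16: only reaches 15(W), 14(W), 10(W), 9(W), all W → L
n=17: reaches L-position 16 → W
n=18: reaches L-position 16 → W
n=19: only reaches 18(W), 17(W), 13(W), 12(W), all W → L
n=20: reaches L-position 19 → W
n=21: reaches L-position 19 → W
n=22: reaches L-position 16 → W
n=23: reaches L-position 16 → W
n=24: only reaches 23(W), 22(W), 18(W), 17(W), all W → L
n=25: reaches L-position 24 → W
n=26: reaches L-position 24 → W
n=27: only reaches 26(W), 25(W), 21(W), 20(W), all W → L
n=28: reaches L-position 27 → W
n=29: reaches L-position 27 → W
n=30: reaches L-position 24 → W
n=31: reaches L-position 24 → W
n=32: only reaches 31(W), 30(W), 26(W), 25(W), all W → L
n=33: reaches L-position 32 → W
n=34: reaches L-position 32 → W
n=35: only reaches 34(W), 33(W), 29(W), 28(W), all W → L
n=36: reaches L-position 35 → W
n=37: reaches L-position 35 → W
n=38: reaches L-position 32 → W
n=39: reaches L-position 32 → W
The losing starting values of n are exactly the entries labelled L in this table (10 of them).

0, 3, 8, 11, 16, 19, 24, 27, 32, 35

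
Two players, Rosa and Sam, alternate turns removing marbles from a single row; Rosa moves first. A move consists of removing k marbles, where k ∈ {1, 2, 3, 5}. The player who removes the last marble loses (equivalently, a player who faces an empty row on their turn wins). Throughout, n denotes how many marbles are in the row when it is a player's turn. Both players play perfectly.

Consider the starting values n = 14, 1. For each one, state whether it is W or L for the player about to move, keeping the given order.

Work bottom-up. With no move the player to move wins. Otherwise the position is W if at least one move leads to an L position for the opponent, and L if every move leads to a W.
n=0: no move; the opponent has just taken the last marble and therefore loses → W
n=1: →0(W) only, which is W, so L
n=2: →1(L), so W
n=3: →1(L), so W
n=4: →1(L), so W
n=5: →4(W), 3(W), 2(W), 0(W) — all W, so L
n=6: →5(L), so W
n=7: →5(L), so W
n=8: →5(L), so W
n=9: →8(W), 7(W), 6(W), 4(W) — all W, so L
n=10: →9(L), so W
n=11: →9(L), so W
n=12: →9(L), so W
n=13: →12(W), 11(W), 10(W), 8(W) — all W, so L
n=14: →13(L), so W

14: W, 1: L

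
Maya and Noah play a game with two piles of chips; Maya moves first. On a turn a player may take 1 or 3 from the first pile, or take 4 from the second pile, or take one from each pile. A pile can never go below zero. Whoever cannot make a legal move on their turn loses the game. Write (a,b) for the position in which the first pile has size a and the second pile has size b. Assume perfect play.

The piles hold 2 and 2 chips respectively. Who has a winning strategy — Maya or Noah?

Noah wins.

Build the W/L table. Terminal = L. A non-terminal position is W if it has a move to some L; otherwise it is L.
No move ever increases a pile, so every position that can arise here has a ≤ 2 and b ≤ 2; it is enough to label the cells with 0 ≤ a ≤ 2 and 0 ≤ b ≤ 2.
Every move lowers a or b (never raises either), so fill the grid row by row in increasing a, and left to right within a row: each cell's successors are then already labelled.
      b=0  b=1  b=2
a=0:    L    L    L
a=1:    W    W    W
a=2:    L    L    L
Cells with no legal move (terminal, hence L): (0,0), (0,1), (0,2).
The remaining L cells, each justified by listing all of its moves:
(2,0): →(1,0)(W) only, which is W, so L
(2,1): →(1,1)(W), (1,0)(W) — all W, so L
(2,2): →(1,2)(W), (1,1)(W) — all W, so L
Every other cell has at least one move into one of the L cells above, so it is W.
Every move from (2,2) reaches a W position, so the mover loses.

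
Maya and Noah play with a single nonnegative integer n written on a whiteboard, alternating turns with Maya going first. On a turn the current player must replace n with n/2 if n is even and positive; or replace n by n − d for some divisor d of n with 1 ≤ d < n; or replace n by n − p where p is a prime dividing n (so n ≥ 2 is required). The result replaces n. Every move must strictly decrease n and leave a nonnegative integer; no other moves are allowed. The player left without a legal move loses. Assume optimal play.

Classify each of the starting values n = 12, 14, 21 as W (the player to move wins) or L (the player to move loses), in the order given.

12: W, 14: L, 21: W

Label each position W (a win for the player to move) or L (a loss). A position with no legal move is L; any other position is W exactly when some move reaches an L, and L when every move reaches a W.
n=0: no move → L
n=1: no move → L
n=2: can move to 0, which is L ⇒ W
n=3: can move to 0, which is L ⇒ W
n=4: moves to 2(W), 3(W); every one is W ⇒ L
n=5: can move to 0, which is L ⇒ W
n=6: can move to 4, which is L ⇒ W
n=7: can move to 0, which is L ⇒ W
n=8: can move to 4, which is L ⇒ W
n=9: moves to 6(W), 8(W); every one is W ⇒ L
n=10: can move to 9, which is L ⇒ W
n=11: can move to 0, which is L ⇒ W
n=12: can move to 9, which is L ⇒ W
n=13: can move to 0, which is L ⇒ W
n=14: moves to 7(W), 12(W), 13(W); every one is W ⇒ L
n=15: can move to 14, which is L ⇒ W
n=16: can move to 14, which is L ⇒ W
n=17: can move to 0, which is L ⇒ W
n=18: can move to 9, which is L ⇒ W
n=19: can move to 0, which is L ⇒ W
n=20: moves to 10(W), 15(W), 16(W), 18(W), 19(W); every one is W ⇒ L
n=21: can move to 14, which is L ⇒ W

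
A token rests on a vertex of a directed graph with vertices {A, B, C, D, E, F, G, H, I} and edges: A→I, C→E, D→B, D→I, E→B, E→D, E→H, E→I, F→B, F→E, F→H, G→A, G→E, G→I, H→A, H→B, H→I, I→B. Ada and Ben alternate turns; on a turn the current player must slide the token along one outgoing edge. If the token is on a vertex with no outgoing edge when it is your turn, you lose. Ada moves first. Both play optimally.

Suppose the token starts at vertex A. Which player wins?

Classify positions by backward induction: terminal positions (no move available) are L. From any other position, the mover wins iff some move reaches an L.
Every edge goes from a vertex to one that appears earlier in the order B, I, A, H, D, E, C, F, G, so processing vertices in that order labels each vertex after all of its successors.
B: no outgoing edge → L
I: can move to B, which is L ⇒ W
A: the only move is to I(W), a W ⇒ L
H: can move to A, which is L ⇒ W
D: can move to B, which is L ⇒ W
E: can move to B, which is L ⇒ W
C: the only move is to E(W), a W ⇒ L
F: can move to B, which is L ⇒ W
G: can move to A, which is L ⇒ W
Every move from A reaches a W position, so the mover loses.

Ben wins.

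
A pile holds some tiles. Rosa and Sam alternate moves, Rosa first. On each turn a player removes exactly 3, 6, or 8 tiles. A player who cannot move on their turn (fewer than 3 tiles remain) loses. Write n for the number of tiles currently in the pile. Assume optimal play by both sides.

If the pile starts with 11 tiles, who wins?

Sam wins.

Classify positions by backward induction: terminal positions (no move available) are L. From any other position, the mover wins iff some move reaches an L.
n=0: no move → L
n=1: no move → L
n=2: no move → L
n=3: can move to 0, which is L ⇒ W
n=4: can move to 1, which is L ⇒ W
n=5: can move to 2, which is L ⇒ W
n=6: can move to 0, which is L ⇒ W
n=7: can move to 1, which is L ⇒ W
n=8: can move to 2, which is L ⇒ W
n=9: can move to 1, which is L ⇒ W
n=10: can move to 2, which is L ⇒ W
n=11: moves to 8(W), 5(W), 3(W); every one is W ⇒ L
Every move from 11 reaches a W position, so the mover loses.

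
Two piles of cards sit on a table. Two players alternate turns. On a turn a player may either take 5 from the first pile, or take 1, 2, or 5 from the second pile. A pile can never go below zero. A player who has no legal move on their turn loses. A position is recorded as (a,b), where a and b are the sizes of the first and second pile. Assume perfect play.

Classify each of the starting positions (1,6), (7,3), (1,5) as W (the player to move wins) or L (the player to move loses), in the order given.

Compute win/loss labels from the base case upward. A position with no move is L. Any other position is W if it can reach an L in one move, else L.
No move ever increases a pile, so every position that can arise here has a ≤ 7 and b ≤ 6; it is enough to label the cells with 0 ≤ a ≤ 7 and 0 ≤ b ≤ 6.
Every move lowers a or b (never raises either), so fill the grid row by row in increasing a, and left to right within a row: each cell's successors are then already labelled.
      b=0  b=1  b=2  b=3  b=4  b=5  b=6
a=0:    L    W    W    L    W    W    L
a=1:    L    W    W    L    W    W    L
a=2:    L    W    W    L    W    W    L
a=3:    L    W    W    L    W    W    L
a=4:    L    W    W    L    W    W    L
a=5:    W    L    W    W    L    W    W
a=6:    W    L    W    W    L    W    W
a=7:    W    L    W    W    L    W    W
Cells with no legal move (terminal, hence L): (0,0), (1,0), (2,0), (3,0), (4,0).
The remaining L cells, each justified by listing all of its moves:
(0,3): L (options (0,2)(W), (0,1)(W) are all W)
(0,6): L (options (0,5)(W), (0,4)(W), (0,1)(W) are all W)
(1,3): L (options (1,2)(W), (1,1)(W) are all W)
(1,6): L (options (1,5)(W), (1,4)(W), (1,1)(W) are all W)
(2,3): L (options (2,2)(W), (2,1)(W) are all W)
(2,6): L (options (2,5)(W), (2,4)(W), (2,1)(W) are all W)
(3,3): L (options (3,2)(W), (3,1)(W) are all W)
(3,6): L (options (3,5)(W), (3,4)(W), (3,1)(W) are all W)
(4,3): L (options (4,2)(W), (4,1)(W) are all W)
(4,6): L (options (4,5)(W), (4,4)(W), (4,1)(W) are all W)
(5,1): L (options (0,1)(W), (5,0)(W) are all W)
(5,4): L (options (0,4)(W), (5,3)(W), (5,2)(W) are all W)
(6,1): L (options (1,1)(W), (6,0)(W) are all W)
(6,4): L (options (1,4)(W), (6,3)(W), (6,2)(W) are all W)
(7,1): L (options (2,1)(W), (7,0)(W) are all W)
(7,4): L (options (2,4)(W), (7,3)(W), (7,2)(W) are all W)
Every other cell has at least one move into one of the L cells above, so it is W.
(1,6): one of the L cells justified above, so L
(7,3): the move to (2,3) reaches an L cell, so W
(1,5): the move to (1,3) reaches an L cell, so W

(1,6): L, (7,3): W, (1,5): W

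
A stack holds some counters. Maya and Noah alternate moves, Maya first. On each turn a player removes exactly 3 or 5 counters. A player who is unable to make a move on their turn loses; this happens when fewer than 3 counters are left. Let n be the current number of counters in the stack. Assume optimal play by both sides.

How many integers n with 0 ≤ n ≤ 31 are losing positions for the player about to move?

Work bottom-up. With no move the player to move loses. Otherwise the position is W if at least one move leads to an L position for the opponent, and L if every move leads to a W.
n=0: no move → L
n=1: no move → L
n=2: no move → L
n=3: →0(L), so W
n=4: →1(L), so W
n=5: →2(L), so W
n=6: →1(L), so W
n=7: →2(L), so W
n=8: →5(W), 3(W) — all W, so L
n=9: →6(W), 4(W) — all W, so L
n=10: →7(W), 5(W) — all W, so L
n=11: →8(L), so W
n=12: →9(L), so W
n=13: →10(L), so W
n=14: →9(L), so W
n=15: →10(L), so W
n=16: →13(W), 11(W) — all W, so L
n=17: →14(W), 12(W) — all W, so L
n=18: →15(W), 13(W) — all W, so L
n=19: →16(L), so W
n=20: →17(L), so W
n=21: →18(L), so W
n=22: →17(L), so W
n=23: →18(L), so W
n=24: →21(W), 19(W) — all W, so L
n=25: →22(W), 20(W) — all W, so L
n=26: →23(W), 21(W) — all W, so L
n=27: →24(L), so W
n=28: →25(L), so W
n=29: →26(L), so W
n=30: →25(L), so W
n=31: →26(L), so W
L entries with 0 ≤ n ≤ 31: n = 0, 1, 2, 8, 9, 10, 16, 17, 18, 24, 25, 26; that makes 12.

12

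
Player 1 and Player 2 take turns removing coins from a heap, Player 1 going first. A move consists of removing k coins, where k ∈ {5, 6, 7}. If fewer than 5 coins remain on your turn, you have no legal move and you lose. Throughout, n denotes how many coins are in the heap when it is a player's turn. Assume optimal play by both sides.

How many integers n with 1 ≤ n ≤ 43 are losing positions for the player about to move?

19

Use the standard recursion: the mover loses at a terminal position; elsewhere, the mover wins exactly when some move hands the opponent an L position.
n=0: no move → L
n=1: no move → L
n=2: no move → L
n=3: no move → L
n=4: no move → L
n=5: W (go to 0, an L position)
n=6: W (go to 1, an L position)
n=7: W (go to 2, an L position)
n=8: W (go to 3, an L position)
n=9: W (go to 4, an L position)
n=10: W (go to 4, an L position)
n=11: W (go to 4, an L position)
n=12: L (options 7(W), 6(W), 5(W) are all W)
n=13: L (options 8(W), 7(W), 6(W) are all W)
n=14: L (options 9(W), 8(W), 7(W) are all W)
n=15: L (options 10(W), 9(W), 8(W) are all W)
n=16: L (options 11(W), 10(W), 9(W) are all W)
n=17: W (go to 12, an L position)
n=18: W (go to 13, an L position)
n=19: W (go to 14, an L position)
n=20: W (go to 15, an L position)
n=21: W (go to 16, an L position)
n=22: W (go to 16, an L position)
n=23: W (go to 16, an L position)
n=24: L (options 19(W), 18(W), 17(W) are all W)
n=25: L (options 20(W), 19(W), 18(W) are all W)
n=26: L (options 21(W), 20(W), 19(W) are all W)
n=27: L (options 22(W), 21(W), 20(W) are all W)
n=28: L (options 23(W), 22(W), 21(W) are all W)
n=29: W (go to 24, an L position)
n=30: W (go to 25, an L position)
n=31: W (go to 26, an L position)
n=32: W (go to 27, an L position)
n=33: W (go to 28, an L position)
n=34: W (go to 28, an L position)
n=35: W (go to 28, an L position)
n=36: L (options 31(W), 30(W), 29(W) are all W)
n=37: L (options 32(W), 31(W), 30(W) are all W)
n=38: L (options 33(W), 32(W), 31(W) are all W)
n=39: L (options 34(W), 33(W), 32(W) are all W)
n=40: L (options 35(W), 34(W), 33(W) are all W)
n=41: W (go to 36, an L position)
n=42: W (go to 37, an L position)
n=43: W (go to 38, an L position)
L entries with 1 ≤ n ≤ 43 (n=0 is outside the asked range and is not counted): n = 1, 2, 3, 4, 12, 13, 14, 15, 16, 24, 25, 26, 27, 28, 36, 37, 38, 39, 40; that makes 19.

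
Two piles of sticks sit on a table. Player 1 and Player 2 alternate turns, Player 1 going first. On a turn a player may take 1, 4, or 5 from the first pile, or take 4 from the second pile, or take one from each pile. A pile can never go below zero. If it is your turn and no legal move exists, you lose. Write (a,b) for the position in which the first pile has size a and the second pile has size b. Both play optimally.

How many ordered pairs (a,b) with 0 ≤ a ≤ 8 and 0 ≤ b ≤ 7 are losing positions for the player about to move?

Work bottom-up. With no move the player to move loses. Otherwise the position is W if at least one move leads to an L position for the opponent, and L if every move leads to a W.
Every move lowers a or b (never raises either), so fill the grid row by row in increasing a, and left to right within a row: each cell's successors are then already labelled.
      b=0  b=1  b=2  b=3  b=4  b=5  b=6  b=7
a=0:    L    L    L    L    W    W    W    W
a=1:    W    W    W    W    W    L    L    L
a=2:    L    L    L    L    W    W    W    W
a=3:    W    W    W    W    W    L    L    L
a=4:    W    W    W    W    L    W    W    W
a=5:    W    W    W    W    W    W    W    W
a=6:    W    W    W    W    L    W    W    W
a=7:    W    W    W    W    W    W    W    W
a=8:    L    L    L    L    W    W    W    W
Cells with no legal move (terminal, hence L): (0,0), (0,1), (0,2), (0,3).
The remaining L cells, each justified by listing all of its moves:
(1,5): →(0,5)(W), (1,1)(W), (0,4)(W) — all W, so L
(1,6): →(0,6)(W), (1,2)(W), (0,5)(W) — all W, so L
(1,7): →(0,7)(W), (1,3)(W), (0,6)(W) — all W, so L
(2,0): →(1,0)(W) only, which is W, so L
(2,1): →(1,1)(W), (1,0)(W) — all W, so L
(2,2): →(1,2)(W), (1,1)(W) — all W, so L
(2,3): →(1,3)(W), (1,2)(W) — all W, so L
(3,5): →(2,5)(W), (3,1)(W), (2,4)(W) — all W, so L
(3,6): →(2,6)(W), (3,2)(W), (2,5)(W) — all W, so L
(3,7): →(2,7)(W), (3,3)(W), (2,6)(W) — all W, so L
(4,4): →(3,4)(W), (0,4)(W), (4,0)(W), (3,3)(W) — all W, so L
(6,4): →(5,4)(W), (2,4)(W), (1,4)(W), (6,0)(W), (5,3)(W) — all W, so L
(8,0): →(7,0)(W), (4,0)(W), (3,0)(W) — all W, so L
(8,1): →(7,1)(W), (4,1)(W), (3,1)(W), (7,0)(W) — all W, so L
(8,2): →(7,2)(W), (4,2)(W), (3,2)(W), (7,1)(W) — all W, so L
(8,3): →(7,3)(W), (4,3)(W), (3,3)(W), (7,2)(W) — all W, so L
Every other cell has at least one move into one of the L cells above, so it is W.
L cells per row: a=0: 4, a=1: 3, a=2: 4, a=3: 3, a=4: 1, a=5: 0, a=6: 1, a=7: 0, a=8: 4; total 20.

20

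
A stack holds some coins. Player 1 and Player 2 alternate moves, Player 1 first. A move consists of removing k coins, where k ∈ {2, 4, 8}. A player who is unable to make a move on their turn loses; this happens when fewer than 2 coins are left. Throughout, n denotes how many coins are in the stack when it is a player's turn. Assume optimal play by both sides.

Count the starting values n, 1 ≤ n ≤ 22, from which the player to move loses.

7

Classify positions by backward induction: terminal positions (no move available) are L. From any other position, the mover wins iff some move reaches an L.
n=0: no move → L
n=1: no move → L
n=2: W (go to 0, an L position)
n=3: W (go to 1, an L position)
n=4: W (go to 0, an L position)
n=5: W (go to 1, an L position)
n=6: L (options 4(W), 2(W) are all W)
n=7: L (options 5(W), 3(W) are all W)
n=8: W (go to 6, an L position)
n=9: W (go to 7, an L position)
n=10: W (go to 6, an L position)
n=11: W (go to 7, an L position)
n=12: L (options 10(W), 8(W), 4(W) are all W)
n=13: L (options 11(W), 9(W), 5(W) are all W)
n=14: W (go to 12, an L position)
n=15: W (go to 13, an L position)
n=16: W (go to 12, an L position)
n=17: W (go to 13, an L position)
n=18: L (options 16(W), 14(W), 10(W) are all W)
n=19: L (options 17(W), 15(W), 11(W) are all W)
n=20: W (go to 18, an L position)
n=21: W (go to 19, an L position)
n=22: W (go to 18, an L position)
L entries with 1 ≤ n ≤ 22 (n=0 is outside the asked range and is not counted): n = 1, 6, 7, 12, 13, 18, 19; that makes 7.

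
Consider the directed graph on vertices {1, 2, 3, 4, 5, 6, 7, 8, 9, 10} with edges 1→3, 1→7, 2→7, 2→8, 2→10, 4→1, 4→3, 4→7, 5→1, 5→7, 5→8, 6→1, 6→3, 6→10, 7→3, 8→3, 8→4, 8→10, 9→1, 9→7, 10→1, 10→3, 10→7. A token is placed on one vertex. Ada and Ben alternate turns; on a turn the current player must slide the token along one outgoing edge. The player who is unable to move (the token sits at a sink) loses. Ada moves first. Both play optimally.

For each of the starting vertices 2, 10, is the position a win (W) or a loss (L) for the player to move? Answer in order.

Work bottom-up. With no move the player to move loses. Otherwise the position is W if at least one move leads to an L position for the opponent, and L if every move leads to a W.
Every edge goes from a vertex to one that appears earlier in the order 3, 7, 1, 4, 10, 9, 6, 8, 5, 2, so processing vertices in that order labels each vertex after all of its successors.
3: no outgoing edge → L
7: can move to 3, which is L ⇒ W
1: can move to 3, which is L ⇒ W
4: can move to 3, which is L ⇒ W
10: can move to 3, which is L ⇒ W
9: moves to 1(W), 7(W); every one is W ⇒ L
6: can move to 3, which is L ⇒ W
8: can move to 3, which is L ⇒ W
5: moves to 8(W), 1(W), 7(W); every one is W ⇒ L
2: moves to 8(W), 10(W), 7(W); every one is W ⇒ L

2: L, 10: W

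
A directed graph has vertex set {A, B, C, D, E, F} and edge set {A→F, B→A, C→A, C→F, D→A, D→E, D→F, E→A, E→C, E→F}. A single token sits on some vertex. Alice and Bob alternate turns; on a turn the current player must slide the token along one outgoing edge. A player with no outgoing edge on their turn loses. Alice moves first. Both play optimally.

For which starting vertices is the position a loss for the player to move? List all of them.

Work bottom-up. With no move the player to move loses. Otherwise the position is W if at least one move leads to an L position for the opponent, and L if every move leads to a W.
Every edge goes from a vertex to one that appears earlier in the order F, A, C, E, D, B, so processing vertices in that order labels each vertex after all of its successors.
F: no outgoing edge → L
A: W (go to F, an L position)
C: W (go to F, an L position)
E: W (go to F, an L position)
D: W (go to F, an L position)
B: L (sole option A(W) is W)
Reading off the rows marked L gives the requested list; there are 2 such vertices.

B, F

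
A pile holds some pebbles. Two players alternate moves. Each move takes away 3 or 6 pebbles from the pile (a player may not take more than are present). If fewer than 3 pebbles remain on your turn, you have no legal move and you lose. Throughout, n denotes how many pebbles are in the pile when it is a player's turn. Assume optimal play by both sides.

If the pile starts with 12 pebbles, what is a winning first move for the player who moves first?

Remove 3, leaving 9.

Use the standard recursion: the mover loses at a terminal position; elsewhere, the mover wins exactly when some move hands the opponent an L position.
n=0: no move → L
n=1: no move → L
n=2: no move → L
n=3: →0(L), so W
n=4: →1(L), so W
n=5: →2(L), so W
n=6: →0(L), so W
n=7: →1(L), so W
n=8: →2(L), so W
n=9: →6(W), 3(W) — all W, so L
n=10: →7(W), 4(W) — all W, so L
n=11: →8(W), 5(W) — all W, so L
n=12: →9(L), so W
From 12, the L positions reachable in one move are: 9.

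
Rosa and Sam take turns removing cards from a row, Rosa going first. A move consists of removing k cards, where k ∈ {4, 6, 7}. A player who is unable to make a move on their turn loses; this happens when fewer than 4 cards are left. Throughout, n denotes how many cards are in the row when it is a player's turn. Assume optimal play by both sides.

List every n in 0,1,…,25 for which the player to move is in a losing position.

Build the W/L table. Terminal = L. A non-terminal position is W if it has a move to some L; otherwise it is L.
n=0: no move → L
n=1: no move → L
n=2: no move → L
n=3: no move → L
n=4: →0(L), so W
n=5: →1(L), so W
n=6: →2(L), so W
n=7: →3(L), so W
n=8: →2(L), so W
n=9: →3(L), so W
n=10: →3(L), so W
n=11: →7(W), 5(W), 4(W) — all W, so L
n=12: →8(W), 6(W), 5(W) — all W, so L
n=13: →9(W), 7(W), 6(W) — all W, so L
n=14: →10(W), 8(W), 7(W) — all W, so L
n=15: →11(L), so W
n=16: →12(L), so W
n=17: →13(L), so W
n=18: →14(L), so W
n=19: →13(L), so W
n=20: →14(L), so W
n=21: →14(L), so W
n=22: →18(W), 16(W), 15(W) — all W, so L
n=23: →19(W), 17(W), 16(W) — all W, so L
n=24: →20(W), 18(W), 17(W) — all W, so L
n=25: →21(W), 19(W), 18(W) — all W, so L
Reading off the rows marked L gives the requested list; there are 12 such values of n.

0, 1, 2, 3, 11, 12, 13, 14, 22, 23, 24, 25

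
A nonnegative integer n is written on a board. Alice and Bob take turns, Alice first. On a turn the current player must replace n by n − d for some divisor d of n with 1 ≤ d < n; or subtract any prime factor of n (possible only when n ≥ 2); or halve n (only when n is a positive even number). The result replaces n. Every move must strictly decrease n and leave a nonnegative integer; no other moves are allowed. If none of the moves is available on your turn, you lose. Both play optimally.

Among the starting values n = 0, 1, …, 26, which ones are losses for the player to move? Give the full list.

Work bottom-up. With no move the player to move loses. Otherwise the position is W if at least one move leads to an L position for the opponent, and L if every move leads to a W.
n=0: no move → L
n=1: no move → L
n=2: reaches L-position 0 → W
n=3: reaches L-position 0 → W
n=4: only reaches 2(W), 3(W), all W → L
n=5: reaches L-position 0 → W
n=6: reaches L-position 4 → W
n=7: reaches L-position 0 → W
n=8: reaches L-position 4 → W
n=9: only reaches 6(W), 8(W), all W → L
n=10: reaches L-position 9 → W
n=11: reaches L-position 0 → W
n=12: reaches L-position 9 → W
n=13: reaches L-position 0 → W
n=14: only reaches 7(W), 12(W), 13(W), all W → L
n=15: reaches L-position 14 → W
n=16: reaches L-position 14 → W
n=17: reaches L-position 0 → W
n=18: reaches L-position 9 → W
n=19: reaches L-position 0 → W
n=20: only reaches 10(W), 15(W), 16(W), 18(W), 19(W), all W → L
n=21: reaches L-position 14 → W
n=22: reaches L-position 20 → W
n=23: reaches L-position 0 → W
n=24: reaches L-position 20 → W
n=25: reaches L-position 20 → W
n=26: only reaches 13(W), 24(W), 25(W), all W → L
Reading off the rows marked L gives the requested list; there are 7 such values of n.

0, 1, 4, 9, 14, 20, 26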